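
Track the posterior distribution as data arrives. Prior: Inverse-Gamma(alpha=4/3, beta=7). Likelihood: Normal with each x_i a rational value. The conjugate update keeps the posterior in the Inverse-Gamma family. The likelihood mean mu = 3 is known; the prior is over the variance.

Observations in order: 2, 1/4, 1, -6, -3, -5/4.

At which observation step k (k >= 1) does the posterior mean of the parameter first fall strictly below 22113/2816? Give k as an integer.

obs 1: x=2 → posterior Inverse-Gamma(11/6, 15/2)
obs 2: x=1/4 → posterior Inverse-Gamma(7/3, 361/32)
obs 3: x=1 → posterior Inverse-Gamma(17/6, 425/32)
obs 4: x=-6 → posterior Inverse-Gamma(10/3, 1721/32)
obs 5: x=-3 → posterior Inverse-Gamma(23/6, 2297/32)
obs 6: x=-5/4 → posterior Inverse-Gamma(13/3, 1293/16)

k = 3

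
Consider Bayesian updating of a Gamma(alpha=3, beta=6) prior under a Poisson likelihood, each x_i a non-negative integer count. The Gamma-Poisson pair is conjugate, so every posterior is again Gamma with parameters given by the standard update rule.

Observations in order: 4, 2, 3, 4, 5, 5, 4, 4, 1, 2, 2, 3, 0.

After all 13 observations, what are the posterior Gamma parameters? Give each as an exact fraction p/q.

alpha=42, beta=19

obs 1: x=4 → posterior Gamma(7, 7)
obs 2: x=2 → posterior Gamma(9, 8)
obs 3: x=3 → posterior Gamma(12, 9)
obs 4: x=4 → posterior Gamma(16, 10)
obs 5: x=5 → posterior Gamma(21, 11)
obs 6: x=5 → posterior Gamma(26, 12)
obs 7: x=4 → posterior Gamma(30, 13)
obs 8: x=4 → posterior Gamma(34, 14)
obs 9: x=1 → posterior Gamma(35, 15)
obs 10: x=2 → posterior Gamma(37, 16)
obs 11: x=2 → posterior Gamma(39, 17)
obs 12: x=3 → posterior Gamma(42, 18)
obs 13: x=0 → posterior Gamma(42, 19)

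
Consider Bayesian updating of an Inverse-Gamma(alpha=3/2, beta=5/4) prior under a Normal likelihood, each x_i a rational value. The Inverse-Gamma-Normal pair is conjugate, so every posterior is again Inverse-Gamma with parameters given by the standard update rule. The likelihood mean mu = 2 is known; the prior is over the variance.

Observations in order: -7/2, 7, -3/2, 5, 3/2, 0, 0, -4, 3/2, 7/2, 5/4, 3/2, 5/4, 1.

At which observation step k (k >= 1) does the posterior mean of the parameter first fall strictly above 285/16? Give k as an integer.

obs 1: x=-7/2 → posterior Inverse-Gamma(2, 131/8)
obs 2: x=7 → posterior Inverse-Gamma(5/2, 231/8)
obs 3: x=-3/2 → posterior Inverse-Gamma(3, 35)
obs 4: x=5 → posterior Inverse-Gamma(7/2, 79/2)
obs 5: x=3/2 → posterior Inverse-Gamma(4, 317/8)
obs 6: x=0 → posterior Inverse-Gamma(9/2, 333/8)
obs 7: x=0 → posterior Inverse-Gamma(5, 349/8)
obs 8: x=-4 → posterior Inverse-Gamma(11/2, 493/8)
obs 9: x=3/2 → posterior Inverse-Gamma(6, 247/4)
obs 10: x=7/2 → posterior Inverse-Gamma(13/2, 503/8)
obs 11: x=5/4 → posterior Inverse-Gamma(7, 2021/32)
obs 12: x=3/2 → posterior Inverse-Gamma(15/2, 2025/32)
obs 13: x=5/4 → posterior Inverse-Gamma(8, 1017/16)
obs 14: x=1 → posterior Inverse-Gamma(17/2, 1025/16)

k = 2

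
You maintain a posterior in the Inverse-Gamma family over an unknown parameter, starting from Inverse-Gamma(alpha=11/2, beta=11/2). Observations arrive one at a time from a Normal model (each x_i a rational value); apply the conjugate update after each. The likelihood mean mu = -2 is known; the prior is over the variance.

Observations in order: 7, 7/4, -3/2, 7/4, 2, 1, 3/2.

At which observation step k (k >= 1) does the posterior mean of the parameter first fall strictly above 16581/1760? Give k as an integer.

k = 2

obs 1: x=7 → posterior Inverse-Gamma(6, 46)
obs 2: x=7/4 → posterior Inverse-Gamma(13/2, 1697/32)
obs 3: x=-3/2 → posterior Inverse-Gamma(7, 1701/32)
obs 4: x=7/4 → posterior Inverse-Gamma(15/2, 963/16)
obs 5: x=2 → posterior Inverse-Gamma(8, 1091/16)
obs 6: x=1 → posterior Inverse-Gamma(17/2, 1163/16)
obs 7: x=3/2 → posterior Inverse-Gamma(9, 1261/16)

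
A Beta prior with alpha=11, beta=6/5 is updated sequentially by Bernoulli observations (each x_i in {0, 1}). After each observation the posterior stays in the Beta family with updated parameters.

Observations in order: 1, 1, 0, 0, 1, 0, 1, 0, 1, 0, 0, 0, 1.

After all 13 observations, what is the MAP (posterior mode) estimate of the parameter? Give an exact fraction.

20/29

obs 1: x=1 → posterior Beta(12, 6/5)
obs 2: x=1 → posterior Beta(13, 6/5)
obs 3: x=0 → posterior Beta(13, 11/5)
obs 4: x=0 → posterior Beta(13, 16/5)
obs 5: x=1 → posterior Beta(14, 16/5)
obs 6: x=0 → posterior Beta(14, 21/5)
obs 7: x=1 → posterior Beta(15, 21/5)
obs 8: x=0 → posterior Beta(15, 26/5)
obs 9: x=1 → posterior Beta(16, 26/5)
obs 10: x=0 → posterior Beta(16, 31/5)
obs 11: x=0 → posterior Beta(16, 36/5)
obs 12: x=0 → posterior Beta(16, 41/5)
obs 13: x=1 → posterior Beta(17, 41/5)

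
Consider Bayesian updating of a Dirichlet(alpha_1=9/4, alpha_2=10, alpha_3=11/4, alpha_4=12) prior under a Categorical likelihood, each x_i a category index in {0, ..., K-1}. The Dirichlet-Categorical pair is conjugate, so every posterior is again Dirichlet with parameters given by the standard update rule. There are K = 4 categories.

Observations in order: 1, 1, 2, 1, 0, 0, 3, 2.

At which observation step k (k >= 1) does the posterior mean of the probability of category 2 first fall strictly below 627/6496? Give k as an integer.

k = 2

obs 1: x=1 → posterior Dirichlet(9/4, 11, 11/4, 12)
obs 2: x=1 → posterior Dirichlet(9/4, 12, 11/4, 12)
obs 3: x=2 → posterior Dirichlet(9/4, 12, 15/4, 12)
obs 4: x=1 → posterior Dirichlet(9/4, 13, 15/4, 12)
obs 5: x=0 → posterior Dirichlet(13/4, 13, 15/4, 12)
obs 6: x=0 → posterior Dirichlet(17/4, 13, 15/4, 12)
obs 7: x=3 → posterior Dirichlet(17/4, 13, 15/4, 13)
obs 8: x=2 → posterior Dirichlet(17/4, 13, 19/4, 13)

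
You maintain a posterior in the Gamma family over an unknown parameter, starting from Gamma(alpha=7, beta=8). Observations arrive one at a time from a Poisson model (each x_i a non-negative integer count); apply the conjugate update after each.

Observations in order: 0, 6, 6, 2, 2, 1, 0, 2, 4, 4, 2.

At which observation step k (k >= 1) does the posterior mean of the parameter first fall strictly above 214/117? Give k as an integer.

obs 1: x=0 → posterior Gamma(7, 9)
obs 2: x=6 → posterior Gamma(13, 10)
obs 3: x=6 → posterior Gamma(19, 11)
obs 4: x=2 → posterior Gamma(21, 12)
obs 5: x=2 → posterior Gamma(23, 13)
obs 6: x=1 → posterior Gamma(24, 14)
obs 7: x=0 → posterior Gamma(24, 15)
obs 8: x=2 → posterior Gamma(26, 16)
obs 9: x=4 → posterior Gamma(30, 17)
obs 10: x=4 → posterior Gamma(34, 18)
obs 11: x=2 → posterior Gamma(36, 19)

k = 10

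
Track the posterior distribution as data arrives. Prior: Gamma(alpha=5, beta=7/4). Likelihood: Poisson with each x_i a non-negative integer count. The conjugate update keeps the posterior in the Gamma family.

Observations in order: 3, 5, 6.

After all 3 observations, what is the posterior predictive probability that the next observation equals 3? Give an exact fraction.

168403081089805892706233092480/907846434775996175406740561329

obs 1: x=3 → posterior Gamma(8, 11/4)
obs 2: x=5 → posterior Gamma(13, 15/4)
obs 3: x=6 → posterior Gamma(19, 19/4)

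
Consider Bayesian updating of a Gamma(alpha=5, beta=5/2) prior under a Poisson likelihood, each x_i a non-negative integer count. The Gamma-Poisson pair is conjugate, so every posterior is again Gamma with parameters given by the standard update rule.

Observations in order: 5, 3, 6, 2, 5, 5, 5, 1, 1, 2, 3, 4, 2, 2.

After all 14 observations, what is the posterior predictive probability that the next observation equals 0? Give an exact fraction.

obs 1: x=5 → posterior Gamma(10, 7/2)
obs 2: x=3 → posterior Gamma(13, 9/2)
obs 3: x=6 → posterior Gamma(19, 11/2)
obs 4: x=2 → posterior Gamma(21, 13/2)
obs 5: x=5 → posterior Gamma(26, 15/2)
obs 6: x=5 → posterior Gamma(31, 17/2)
obs 7: x=5 → posterior Gamma(36, 19/2)
obs 8: x=1 → posterior Gamma(37, 21/2)
obs 9: x=1 → posterior Gamma(38, 23/2)
obs 10: x=2 → posterior Gamma(40, 25/2)
obs 11: x=3 → posterior Gamma(43, 27/2)
obs 12: x=4 → posterior Gamma(47, 29/2)
obs 13: x=2 → posterior Gamma(49, 31/2)
obs 14: x=2 → posterior Gamma(51, 33/2)

278106368284019834975553700094962919414183375617767113232413626310384666309217/5590752438125738977322304272371564979219879187866126812878064811229705810546875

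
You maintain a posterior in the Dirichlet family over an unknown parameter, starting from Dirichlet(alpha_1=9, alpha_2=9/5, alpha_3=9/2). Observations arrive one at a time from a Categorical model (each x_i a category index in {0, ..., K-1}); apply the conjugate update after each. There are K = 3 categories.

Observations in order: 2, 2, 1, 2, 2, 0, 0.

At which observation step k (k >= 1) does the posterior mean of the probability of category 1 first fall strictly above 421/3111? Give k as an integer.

k = 3

obs 1: x=2 → posterior Dirichlet(9, 9/5, 11/2)
obs 2: x=2 → posterior Dirichlet(9, 9/5, 13/2)
obs 3: x=1 → posterior Dirichlet(9, 14/5, 13/2)
obs 4: x=2 → posterior Dirichlet(9, 14/5, 15/2)
obs 5: x=2 → posterior Dirichlet(9, 14/5, 17/2)
obs 6: x=0 → posterior Dirichlet(10, 14/5, 17/2)
obs 7: x=0 → posterior Dirichlet(11, 14/5, 17/2)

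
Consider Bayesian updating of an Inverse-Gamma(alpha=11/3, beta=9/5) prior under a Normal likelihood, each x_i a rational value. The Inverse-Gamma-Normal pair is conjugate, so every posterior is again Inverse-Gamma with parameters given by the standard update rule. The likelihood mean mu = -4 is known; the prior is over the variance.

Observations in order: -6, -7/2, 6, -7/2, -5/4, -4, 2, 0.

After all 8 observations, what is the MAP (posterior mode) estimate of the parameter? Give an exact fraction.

obs 1: x=-6 → posterior Inverse-Gamma(25/6, 19/5)
obs 2: x=-7/2 → posterior Inverse-Gamma(14/3, 157/40)
obs 3: x=6 → posterior Inverse-Gamma(31/6, 2157/40)
obs 4: x=-7/2 → posterior Inverse-Gamma(17/3, 1081/20)
obs 5: x=-5/4 → posterior Inverse-Gamma(37/6, 9253/160)
obs 6: x=-4 → posterior Inverse-Gamma(20/3, 9253/160)
obs 7: x=2 → posterior Inverse-Gamma(43/6, 12133/160)
obs 8: x=0 → posterior Inverse-Gamma(23/3, 13413/160)

40239/4160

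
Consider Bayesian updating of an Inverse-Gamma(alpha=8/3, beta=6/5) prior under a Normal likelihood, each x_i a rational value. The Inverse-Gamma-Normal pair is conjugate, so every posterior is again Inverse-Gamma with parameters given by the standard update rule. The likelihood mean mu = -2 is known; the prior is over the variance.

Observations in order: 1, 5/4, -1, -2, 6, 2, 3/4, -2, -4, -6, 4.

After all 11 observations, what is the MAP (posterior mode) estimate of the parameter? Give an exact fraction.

19983/2200

obs 1: x=1 → posterior Inverse-Gamma(19/6, 57/10)
obs 2: x=5/4 → posterior Inverse-Gamma(11/3, 1757/160)
obs 3: x=-1 → posterior Inverse-Gamma(25/6, 1837/160)
obs 4: x=-2 → posterior Inverse-Gamma(14/3, 1837/160)
obs 5: x=6 → posterior Inverse-Gamma(31/6, 6957/160)
obs 6: x=2 → posterior Inverse-Gamma(17/3, 8237/160)
obs 7: x=3/4 → posterior Inverse-Gamma(37/6, 4421/80)
obs 8: x=-2 → posterior Inverse-Gamma(20/3, 4421/80)
obs 9: x=-4 → posterior Inverse-Gamma(43/6, 4581/80)
obs 10: x=-6 → posterior Inverse-Gamma(23/3, 5221/80)
obs 11: x=4 → posterior Inverse-Gamma(49/6, 6661/80)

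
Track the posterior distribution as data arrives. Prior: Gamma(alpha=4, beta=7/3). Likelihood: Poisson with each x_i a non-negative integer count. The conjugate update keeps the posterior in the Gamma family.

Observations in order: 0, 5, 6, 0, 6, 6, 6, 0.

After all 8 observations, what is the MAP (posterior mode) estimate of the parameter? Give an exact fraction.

96/31

obs 1: x=0 → posterior Gamma(4, 10/3)
obs 2: x=5 → posterior Gamma(9, 13/3)
obs 3: x=6 → posterior Gamma(15, 16/3)
obs 4: x=0 → posterior Gamma(15, 19/3)
obs 5: x=6 → posterior Gamma(21, 22/3)
obs 6: x=6 → posterior Gamma(27, 25/3)
obs 7: x=6 → posterior Gamma(33, 28/3)
obs 8: x=0 → posterior Gamma(33, 31/3)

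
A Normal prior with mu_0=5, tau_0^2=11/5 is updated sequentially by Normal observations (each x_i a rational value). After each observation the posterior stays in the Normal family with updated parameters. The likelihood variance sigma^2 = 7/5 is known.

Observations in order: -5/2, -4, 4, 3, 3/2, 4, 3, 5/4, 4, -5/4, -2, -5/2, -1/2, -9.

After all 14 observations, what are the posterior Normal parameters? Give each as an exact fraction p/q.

mu_0=24/161, tau_0^2=11/115

obs 1: x=-5/2 → posterior Normal(5/12, 77/90)
obs 2: x=-4 → posterior Normal(-73/58, 77/145)
obs 3: x=4 → posterior Normal(3/16, 77/200)
obs 4: x=3 → posterior Normal(27/34, 77/255)
obs 5: x=3/2 → posterior Normal(57/62, 77/310)
obs 6: x=4 → posterior Normal(101/73, 77/365)
obs 7: x=3 → posterior Normal(67/42, 11/60)
obs 8: x=5/4 → posterior Normal(591/380, 77/475)
obs 9: x=4 → posterior Normal(767/424, 77/530)
obs 10: x=-5/4 → posterior Normal(178/117, 77/585)
obs 11: x=-2 → posterior Normal(39/32, 77/640)
obs 12: x=-5/2 → posterior Normal(257/278, 77/695)
obs 13: x=-1/2 → posterior Normal(41/50, 77/750)
obs 14: x=-9 → posterior Normal(24/161, 11/115)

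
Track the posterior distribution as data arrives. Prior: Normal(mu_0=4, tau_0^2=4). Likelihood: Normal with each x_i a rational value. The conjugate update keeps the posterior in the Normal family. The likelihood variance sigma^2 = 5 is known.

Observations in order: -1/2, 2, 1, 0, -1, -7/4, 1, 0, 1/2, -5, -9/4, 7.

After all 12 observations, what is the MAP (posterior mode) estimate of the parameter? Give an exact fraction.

24/53

obs 1: x=-1/2 → posterior Normal(2, 20/9)
obs 2: x=2 → posterior Normal(2, 20/13)
obs 3: x=1 → posterior Normal(30/17, 20/17)
obs 4: x=0 → posterior Normal(10/7, 20/21)
obs 5: x=-1 → posterior Normal(26/25, 4/5)
obs 6: x=-7/4 → posterior Normal(19/29, 20/29)
obs 7: x=1 → posterior Normal(23/33, 20/33)
obs 8: x=0 → posterior Normal(23/37, 20/37)
obs 9: x=1/2 → posterior Normal(25/41, 20/41)
obs 10: x=-5 → posterior Normal(1/9, 4/9)
obs 11: x=-9/4 → posterior Normal(-4/49, 20/49)
obs 12: x=7 → posterior Normal(24/53, 20/53)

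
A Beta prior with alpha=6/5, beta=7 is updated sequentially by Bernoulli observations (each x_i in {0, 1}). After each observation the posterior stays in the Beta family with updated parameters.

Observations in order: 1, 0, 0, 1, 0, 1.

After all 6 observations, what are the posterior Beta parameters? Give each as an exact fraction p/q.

obs 1: x=1 → posterior Beta(11/5, 7)
obs 2: x=0 → posterior Beta(11/5, 8)
obs 3: x=0 → posterior Beta(11/5, 9)
obs 4: x=1 → posterior Beta(16/5, 9)
obs 5: x=0 → posterior Beta(16/5, 10)
obs 6: x=1 → posterior Beta(21/5, 10)

alpha=21/5, beta=10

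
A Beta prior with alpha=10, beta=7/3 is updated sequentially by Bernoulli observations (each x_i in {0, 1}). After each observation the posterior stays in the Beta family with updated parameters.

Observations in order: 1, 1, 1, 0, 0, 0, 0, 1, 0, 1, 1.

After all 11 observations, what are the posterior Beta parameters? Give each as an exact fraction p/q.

obs 1: x=1 → posterior Beta(11, 7/3)
obs 2: x=1 → posterior Beta(12, 7/3)
obs 3: x=1 → posterior Beta(13, 7/3)
obs 4: x=0 → posterior Beta(13, 10/3)
obs 5: x=0 → posterior Beta(13, 13/3)
obs 6: x=0 → posterior Beta(13, 16/3)
obs 7: x=0 → posterior Beta(13, 19/3)
obs 8: x=1 → posterior Beta(14, 19/3)
obs 9: x=0 → posterior Beta(14, 22/3)
obs 10: x=1 → posterior Beta(15, 22/3)
obs 11: x=1 → posterior Beta(16, 22/3)

alpha=16, beta=22/3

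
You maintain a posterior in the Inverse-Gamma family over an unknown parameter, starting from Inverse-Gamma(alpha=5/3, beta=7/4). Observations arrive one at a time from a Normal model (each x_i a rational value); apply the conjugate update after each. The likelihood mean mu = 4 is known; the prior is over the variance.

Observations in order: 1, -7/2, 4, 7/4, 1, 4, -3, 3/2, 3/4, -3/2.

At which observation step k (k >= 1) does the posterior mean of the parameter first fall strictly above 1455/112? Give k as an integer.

k = 2

obs 1: x=1 → posterior Inverse-Gamma(13/6, 25/4)
obs 2: x=-7/2 → posterior Inverse-Gamma(8/3, 275/8)
obs 3: x=4 → posterior Inverse-Gamma(19/6, 275/8)
obs 4: x=7/4 → posterior Inverse-Gamma(11/3, 1181/32)
obs 5: x=1 → posterior Inverse-Gamma(25/6, 1325/32)
obs 6: x=4 → posterior Inverse-Gamma(14/3, 1325/32)
obs 7: x=-3 → posterior Inverse-Gamma(31/6, 2109/32)
obs 8: x=3/2 → posterior Inverse-Gamma(17/3, 2209/32)
obs 9: x=3/4 → posterior Inverse-Gamma(37/6, 1189/16)
obs 10: x=-3/2 → posterior Inverse-Gamma(20/3, 1431/16)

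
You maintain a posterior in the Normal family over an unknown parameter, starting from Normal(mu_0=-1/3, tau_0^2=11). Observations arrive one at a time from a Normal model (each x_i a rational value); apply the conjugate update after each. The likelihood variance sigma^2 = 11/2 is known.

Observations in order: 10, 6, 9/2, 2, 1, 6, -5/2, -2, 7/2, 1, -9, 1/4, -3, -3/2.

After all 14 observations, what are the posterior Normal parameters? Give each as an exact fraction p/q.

mu_0=193/174, tau_0^2=11/29

obs 1: x=10 → posterior Normal(59/9, 11/3)
obs 2: x=6 → posterior Normal(19/3, 11/5)
obs 3: x=9/2 → posterior Normal(122/21, 11/7)
obs 4: x=2 → posterior Normal(134/27, 11/9)
obs 5: x=1 → posterior Normal(140/33, 1)
obs 6: x=6 → posterior Normal(176/39, 11/13)
obs 7: x=-5/2 → posterior Normal(161/45, 11/15)
obs 8: x=-2 → posterior Normal(149/51, 11/17)
obs 9: x=7/2 → posterior Normal(170/57, 11/19)
obs 10: x=1 → posterior Normal(176/63, 11/21)
obs 11: x=-9 → posterior Normal(122/69, 11/23)
obs 12: x=1/4 → posterior Normal(247/150, 11/25)
obs 13: x=-3 → posterior Normal(211/162, 11/27)
obs 14: x=-3/2 → posterior Normal(193/174, 11/29)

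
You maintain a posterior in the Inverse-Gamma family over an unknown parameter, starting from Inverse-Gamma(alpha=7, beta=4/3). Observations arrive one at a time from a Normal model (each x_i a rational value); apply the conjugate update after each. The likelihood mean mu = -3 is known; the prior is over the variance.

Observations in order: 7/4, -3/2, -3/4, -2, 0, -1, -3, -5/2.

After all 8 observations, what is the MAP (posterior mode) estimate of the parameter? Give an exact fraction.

1123/576

obs 1: x=7/4 → posterior Inverse-Gamma(15/2, 1211/96)
obs 2: x=-3/2 → posterior Inverse-Gamma(8, 1319/96)
obs 3: x=-3/4 → posterior Inverse-Gamma(17/2, 781/48)
obs 4: x=-2 → posterior Inverse-Gamma(9, 805/48)
obs 5: x=0 → posterior Inverse-Gamma(19/2, 1021/48)
obs 6: x=-1 → posterior Inverse-Gamma(10, 1117/48)
obs 7: x=-3 → posterior Inverse-Gamma(21/2, 1117/48)
obs 8: x=-5/2 → posterior Inverse-Gamma(11, 1123/48)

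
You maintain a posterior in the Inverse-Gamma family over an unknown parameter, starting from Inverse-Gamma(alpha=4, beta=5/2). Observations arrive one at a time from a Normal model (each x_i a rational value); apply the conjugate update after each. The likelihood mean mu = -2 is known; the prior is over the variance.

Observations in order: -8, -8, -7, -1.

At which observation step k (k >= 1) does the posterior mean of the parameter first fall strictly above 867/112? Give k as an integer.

k = 2

obs 1: x=-8 → posterior Inverse-Gamma(9/2, 41/2)
obs 2: x=-8 → posterior Inverse-Gamma(5, 77/2)
obs 3: x=-7 → posterior Inverse-Gamma(11/2, 51)
obs 4: x=-1 → posterior Inverse-Gamma(6, 103/2)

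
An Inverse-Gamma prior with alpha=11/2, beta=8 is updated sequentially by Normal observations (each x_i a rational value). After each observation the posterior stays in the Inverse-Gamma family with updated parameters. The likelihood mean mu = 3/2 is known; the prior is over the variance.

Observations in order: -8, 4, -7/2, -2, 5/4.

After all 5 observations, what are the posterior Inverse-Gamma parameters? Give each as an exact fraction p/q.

obs 1: x=-8 → posterior Inverse-Gamma(6, 425/8)
obs 2: x=4 → posterior Inverse-Gamma(13/2, 225/4)
obs 3: x=-7/2 → posterior Inverse-Gamma(7, 275/4)
obs 4: x=-2 → posterior Inverse-Gamma(15/2, 599/8)
obs 5: x=5/4 → posterior Inverse-Gamma(8, 2397/32)

alpha=8, beta=2397/32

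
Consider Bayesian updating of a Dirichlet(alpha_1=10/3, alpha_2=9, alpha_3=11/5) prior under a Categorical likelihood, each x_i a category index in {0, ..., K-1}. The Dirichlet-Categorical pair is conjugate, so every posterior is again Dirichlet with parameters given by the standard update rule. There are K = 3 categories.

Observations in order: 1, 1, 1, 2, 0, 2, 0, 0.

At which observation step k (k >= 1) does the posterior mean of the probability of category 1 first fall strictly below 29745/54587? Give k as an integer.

k = 8

obs 1: x=1 → posterior Dirichlet(10/3, 10, 11/5)
obs 2: x=1 → posterior Dirichlet(10/3, 11, 11/5)
obs 3: x=1 → posterior Dirichlet(10/3, 12, 11/5)
obs 4: x=2 → posterior Dirichlet(10/3, 12, 16/5)
obs 5: x=0 → posterior Dirichlet(13/3, 12, 16/5)
obs 6: x=2 → posterior Dirichlet(13/3, 12, 21/5)
obs 7: x=0 → posterior Dirichlet(16/3, 12, 21/5)
obs 8: x=0 → posterior Dirichlet(19/3, 12, 21/5)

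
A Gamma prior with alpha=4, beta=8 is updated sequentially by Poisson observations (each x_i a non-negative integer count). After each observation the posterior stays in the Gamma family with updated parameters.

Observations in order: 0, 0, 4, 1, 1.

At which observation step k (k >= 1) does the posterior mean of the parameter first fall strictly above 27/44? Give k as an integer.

obs 1: x=0 → posterior Gamma(4, 9)
obs 2: x=0 → posterior Gamma(4, 10)
obs 3: x=4 → posterior Gamma(8, 11)
obs 4: x=1 → posterior Gamma(9, 12)
obs 5: x=1 → posterior Gamma(10, 13)

k = 3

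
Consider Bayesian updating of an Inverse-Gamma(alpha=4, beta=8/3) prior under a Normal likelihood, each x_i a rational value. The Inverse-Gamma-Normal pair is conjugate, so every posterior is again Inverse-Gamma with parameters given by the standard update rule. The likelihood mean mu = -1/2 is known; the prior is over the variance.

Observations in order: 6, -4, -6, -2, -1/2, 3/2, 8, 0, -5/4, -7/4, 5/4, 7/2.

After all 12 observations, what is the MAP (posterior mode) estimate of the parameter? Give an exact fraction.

9121/1056

obs 1: x=6 → posterior Inverse-Gamma(9/2, 571/24)
obs 2: x=-4 → posterior Inverse-Gamma(5, 359/12)
obs 3: x=-6 → posterior Inverse-Gamma(11/2, 1081/24)
obs 4: x=-2 → posterior Inverse-Gamma(6, 277/6)
obs 5: x=-1/2 → posterior Inverse-Gamma(13/2, 277/6)
obs 6: x=3/2 → posterior Inverse-Gamma(7, 289/6)
obs 7: x=8 → posterior Inverse-Gamma(15/2, 2023/24)
obs 8: x=0 → posterior Inverse-Gamma(8, 1013/12)
obs 9: x=-5/4 → posterior Inverse-Gamma(17/2, 8131/96)
obs 10: x=-7/4 → posterior Inverse-Gamma(9, 4103/48)
obs 11: x=5/4 → posterior Inverse-Gamma(19/2, 8353/96)
obs 12: x=7/2 → posterior Inverse-Gamma(10, 9121/96)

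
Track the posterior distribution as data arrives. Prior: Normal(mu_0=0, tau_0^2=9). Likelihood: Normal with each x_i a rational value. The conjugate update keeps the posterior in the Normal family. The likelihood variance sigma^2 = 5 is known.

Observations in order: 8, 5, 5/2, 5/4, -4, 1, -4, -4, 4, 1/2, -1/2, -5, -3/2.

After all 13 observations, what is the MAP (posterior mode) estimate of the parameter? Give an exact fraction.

117/488

obs 1: x=8 → posterior Normal(36/7, 45/14)
obs 2: x=5 → posterior Normal(117/23, 45/23)
obs 3: x=5/2 → posterior Normal(279/64, 45/32)
obs 4: x=5/4 → posterior Normal(603/164, 45/41)
obs 5: x=-4 → posterior Normal(459/200, 9/10)
obs 6: x=1 → posterior Normal(495/236, 45/59)
obs 7: x=-4 → posterior Normal(351/272, 45/68)
obs 8: x=-4 → posterior Normal(207/308, 45/77)
obs 9: x=4 → posterior Normal(351/344, 45/86)
obs 10: x=1/2 → posterior Normal(369/380, 9/19)
obs 11: x=-1/2 → posterior Normal(27/32, 45/104)
obs 12: x=-5 → posterior Normal(171/452, 45/113)
obs 13: x=-3/2 → posterior Normal(117/488, 45/122)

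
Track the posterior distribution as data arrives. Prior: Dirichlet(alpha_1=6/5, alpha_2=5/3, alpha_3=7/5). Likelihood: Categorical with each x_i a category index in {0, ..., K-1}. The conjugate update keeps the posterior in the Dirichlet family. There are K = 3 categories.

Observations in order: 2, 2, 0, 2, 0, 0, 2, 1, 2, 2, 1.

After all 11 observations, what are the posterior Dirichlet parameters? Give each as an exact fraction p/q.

obs 1: x=2 → posterior Dirichlet(6/5, 5/3, 12/5)
obs 2: x=2 → posterior Dirichlet(6/5, 5/3, 17/5)
obs 3: x=0 → posterior Dirichlet(11/5, 5/3, 17/5)
obs 4: x=2 → posterior Dirichlet(11/5, 5/3, 22/5)
obs 5: x=0 → posterior Dirichlet(16/5, 5/3, 22/5)
obs 6: x=0 → posterior Dirichlet(21/5, 5/3, 22/5)
obs 7: x=2 → posterior Dirichlet(21/5, 5/3, 27/5)
obs 8: x=1 → posterior Dirichlet(21/5, 8/3, 27/5)
obs 9: x=2 → posterior Dirichlet(21/5, 8/3, 32/5)
obs 10: x=2 → posterior Dirichlet(21/5, 8/3, 37/5)
obs 11: x=1 → posterior Dirichlet(21/5, 11/3, 37/5)

alpha_1=21/5, alpha_2=11/3, alpha_3=37/5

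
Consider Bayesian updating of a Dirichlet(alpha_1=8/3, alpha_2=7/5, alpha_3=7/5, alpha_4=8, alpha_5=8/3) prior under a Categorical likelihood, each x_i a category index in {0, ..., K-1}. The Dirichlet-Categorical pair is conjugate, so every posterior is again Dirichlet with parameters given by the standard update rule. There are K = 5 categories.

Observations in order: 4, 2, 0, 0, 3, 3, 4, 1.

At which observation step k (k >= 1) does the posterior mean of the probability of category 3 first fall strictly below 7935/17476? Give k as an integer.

k = 2

obs 1: x=4 → posterior Dirichlet(8/3, 7/5, 7/5, 8, 11/3)
obs 2: x=2 → posterior Dirichlet(8/3, 7/5, 12/5, 8, 11/3)
obs 3: x=0 → posterior Dirichlet(11/3, 7/5, 12/5, 8, 11/3)
obs 4: x=0 → posterior Dirichlet(14/3, 7/5, 12/5, 8, 11/3)
obs 5: x=3 → posterior Dirichlet(14/3, 7/5, 12/5, 9, 11/3)
obs 6: x=3 → posterior Dirichlet(14/3, 7/5, 12/5, 10, 11/3)
obs 7: x=4 → posterior Dirichlet(14/3, 7/5, 12/5, 10, 14/3)
obs 8: x=1 → posterior Dirichlet(14/3, 12/5, 12/5, 10, 14/3)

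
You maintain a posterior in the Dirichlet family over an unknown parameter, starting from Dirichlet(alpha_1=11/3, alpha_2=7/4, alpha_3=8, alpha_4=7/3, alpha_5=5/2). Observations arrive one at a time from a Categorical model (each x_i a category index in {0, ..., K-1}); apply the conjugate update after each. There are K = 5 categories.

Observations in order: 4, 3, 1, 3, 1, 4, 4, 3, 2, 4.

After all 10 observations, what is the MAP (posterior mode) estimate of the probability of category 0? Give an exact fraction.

obs 1: x=4 → posterior Dirichlet(11/3, 7/4, 8, 7/3, 7/2)
obs 2: x=3 → posterior Dirichlet(11/3, 7/4, 8, 10/3, 7/2)
obs 3: x=1 → posterior Dirichlet(11/3, 11/4, 8, 10/3, 7/2)
obs 4: x=3 → posterior Dirichlet(11/3, 11/4, 8, 13/3, 7/2)
obs 5: x=1 → posterior Dirichlet(11/3, 15/4, 8, 13/3, 7/2)
obs 6: x=4 → posterior Dirichlet(11/3, 15/4, 8, 13/3, 9/2)
obs 7: x=4 → posterior Dirichlet(11/3, 15/4, 8, 13/3, 11/2)
obs 8: x=3 → posterior Dirichlet(11/3, 15/4, 8, 16/3, 11/2)
obs 9: x=2 → posterior Dirichlet(11/3, 15/4, 9, 16/3, 11/2)
obs 10: x=4 → posterior Dirichlet(11/3, 15/4, 9, 16/3, 13/2)

32/279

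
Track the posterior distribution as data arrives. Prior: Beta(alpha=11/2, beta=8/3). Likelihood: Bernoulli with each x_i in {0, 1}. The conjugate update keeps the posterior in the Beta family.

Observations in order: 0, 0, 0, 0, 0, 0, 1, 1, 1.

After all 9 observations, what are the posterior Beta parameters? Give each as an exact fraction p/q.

obs 1: x=0 → posterior Beta(11/2, 11/3)
obs 2: x=0 → posterior Beta(11/2, 14/3)
obs 3: x=0 → posterior Beta(11/2, 17/3)
obs 4: x=0 → posterior Beta(11/2, 20/3)
obs 5: x=0 → posterior Beta(11/2, 23/3)
obs 6: x=0 → posterior Beta(11/2, 26/3)
obs 7: x=1 → posterior Beta(13/2, 26/3)
obs 8: x=1 → posterior Beta(15/2, 26/3)
obs 9: x=1 → posterior Beta(17/2, 26/3)

alpha=17/2, beta=26/3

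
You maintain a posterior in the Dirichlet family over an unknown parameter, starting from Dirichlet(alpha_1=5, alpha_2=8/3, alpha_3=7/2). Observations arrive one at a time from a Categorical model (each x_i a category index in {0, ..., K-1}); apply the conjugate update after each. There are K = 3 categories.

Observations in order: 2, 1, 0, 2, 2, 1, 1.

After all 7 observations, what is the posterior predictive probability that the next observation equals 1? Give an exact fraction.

obs 1: x=2 → posterior Dirichlet(5, 8/3, 9/2)
obs 2: x=1 → posterior Dirichlet(5, 11/3, 9/2)
obs 3: x=0 → posterior Dirichlet(6, 11/3, 9/2)
obs 4: x=2 → posterior Dirichlet(6, 11/3, 11/2)
obs 5: x=2 → posterior Dirichlet(6, 11/3, 13/2)
obs 6: x=1 → posterior Dirichlet(6, 14/3, 13/2)
obs 7: x=1 → posterior Dirichlet(6, 17/3, 13/2)

34/109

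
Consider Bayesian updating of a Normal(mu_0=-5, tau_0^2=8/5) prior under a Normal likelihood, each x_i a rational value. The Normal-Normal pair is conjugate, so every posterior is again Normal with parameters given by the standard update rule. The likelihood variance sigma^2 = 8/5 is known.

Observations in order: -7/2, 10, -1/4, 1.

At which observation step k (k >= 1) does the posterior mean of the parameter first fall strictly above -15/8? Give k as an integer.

k = 2

obs 1: x=-7/2 → posterior Normal(-17/4, 4/5)
obs 2: x=10 → posterior Normal(1/2, 8/15)
obs 3: x=-1/4 → posterior Normal(5/16, 2/5)
obs 4: x=1 → posterior Normal(9/20, 8/25)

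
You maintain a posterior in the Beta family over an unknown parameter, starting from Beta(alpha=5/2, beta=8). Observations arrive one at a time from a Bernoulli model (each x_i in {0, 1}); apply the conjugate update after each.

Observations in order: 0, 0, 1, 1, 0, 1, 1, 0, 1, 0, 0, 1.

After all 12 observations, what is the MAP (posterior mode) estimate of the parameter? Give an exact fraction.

15/41

obs 1: x=0 → posterior Beta(5/2, 9)
obs 2: x=0 → posterior Beta(5/2, 10)
obs 3: x=1 → posterior Beta(7/2, 10)
obs 4: x=1 → posterior Beta(9/2, 10)
obs 5: x=0 → posterior Beta(9/2, 11)
obs 6: x=1 → posterior Beta(11/2, 11)
obs 7: x=1 → posterior Beta(13/2, 11)
obs 8: x=0 → posterior Beta(13/2, 12)
obs 9: x=1 → posterior Beta(15/2, 12)
obs 10: x=0 → posterior Beta(15/2, 13)
obs 11: x=0 → posterior Beta(15/2, 14)
obs 12: x=1 → posterior Beta(17/2, 14)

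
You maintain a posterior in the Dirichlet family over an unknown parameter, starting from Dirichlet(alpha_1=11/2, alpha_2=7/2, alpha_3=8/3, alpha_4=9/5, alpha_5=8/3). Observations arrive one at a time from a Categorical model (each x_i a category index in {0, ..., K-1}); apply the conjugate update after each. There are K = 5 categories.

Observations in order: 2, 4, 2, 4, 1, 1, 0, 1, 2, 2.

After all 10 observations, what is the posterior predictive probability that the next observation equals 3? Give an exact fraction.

obs 1: x=2 → posterior Dirichlet(11/2, 7/2, 11/3, 9/5, 8/3)
obs 2: x=4 → posterior Dirichlet(11/2, 7/2, 11/3, 9/5, 11/3)
obs 3: x=2 → posterior Dirichlet(11/2, 7/2, 14/3, 9/5, 11/3)
obs 4: x=4 → posterior Dirichlet(11/2, 7/2, 14/3, 9/5, 14/3)
obs 5: x=1 → posterior Dirichlet(11/2, 9/2, 14/3, 9/5, 14/3)
obs 6: x=1 → posterior Dirichlet(11/2, 11/2, 14/3, 9/5, 14/3)
obs 7: x=0 → posterior Dirichlet(13/2, 11/2, 14/3, 9/5, 14/3)
obs 8: x=1 → posterior Dirichlet(13/2, 13/2, 14/3, 9/5, 14/3)
obs 9: x=2 → posterior Dirichlet(13/2, 13/2, 17/3, 9/5, 14/3)
obs 10: x=2 → posterior Dirichlet(13/2, 13/2, 20/3, 9/5, 14/3)

27/392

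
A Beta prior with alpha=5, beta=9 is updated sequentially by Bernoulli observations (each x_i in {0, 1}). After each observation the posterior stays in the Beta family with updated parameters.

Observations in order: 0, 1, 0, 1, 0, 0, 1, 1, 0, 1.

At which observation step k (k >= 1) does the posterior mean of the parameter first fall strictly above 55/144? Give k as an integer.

k = 4

obs 1: x=0 → posterior Beta(5, 10)
obs 2: x=1 → posterior Beta(6, 10)
obs 3: x=0 → posterior Beta(6, 11)
obs 4: x=1 → posterior Beta(7, 11)
obs 5: x=0 → posterior Beta(7, 12)
obs 6: x=0 → posterior Beta(7, 13)
obs 7: x=1 → posterior Beta(8, 13)
obs 8: x=1 → posterior Beta(9, 13)
obs 9: x=0 → posterior Beta(9, 14)
obs 10: x=1 → posterior Beta(10, 14)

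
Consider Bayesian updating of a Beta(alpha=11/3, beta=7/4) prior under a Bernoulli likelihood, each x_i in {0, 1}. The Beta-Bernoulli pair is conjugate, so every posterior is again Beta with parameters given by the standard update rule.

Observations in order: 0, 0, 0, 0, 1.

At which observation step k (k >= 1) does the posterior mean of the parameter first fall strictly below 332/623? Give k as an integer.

k = 2

obs 1: x=0 → posterior Beta(11/3, 11/4)
obs 2: x=0 → posterior Beta(11/3, 15/4)
obs 3: x=0 → posterior Beta(11/3, 19/4)
obs 4: x=0 → posterior Beta(11/3, 23/4)
obs 5: x=1 → posterior Beta(14/3, 23/4)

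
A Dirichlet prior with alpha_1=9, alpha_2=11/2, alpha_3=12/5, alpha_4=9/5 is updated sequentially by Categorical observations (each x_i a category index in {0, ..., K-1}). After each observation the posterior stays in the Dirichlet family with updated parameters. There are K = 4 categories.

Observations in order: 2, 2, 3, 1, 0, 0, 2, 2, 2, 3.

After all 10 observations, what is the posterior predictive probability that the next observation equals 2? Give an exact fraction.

74/287

obs 1: x=2 → posterior Dirichlet(9, 11/2, 17/5, 9/5)
obs 2: x=2 → posterior Dirichlet(9, 11/2, 22/5, 9/5)
obs 3: x=3 → posterior Dirichlet(9, 11/2, 22/5, 14/5)
obs 4: x=1 → posterior Dirichlet(9, 13/2, 22/5, 14/5)
obs 5: x=0 → posterior Dirichlet(10, 13/2, 22/5, 14/5)
obs 6: x=0 → posterior Dirichlet(11, 13/2, 22/5, 14/5)
obs 7: x=2 → posterior Dirichlet(11, 13/2, 27/5, 14/5)
obs 8: x=2 → posterior Dirichlet(11, 13/2, 32/5, 14/5)
obs 9: x=2 → posterior Dirichlet(11, 13/2, 37/5, 14/5)
obs 10: x=3 → posterior Dirichlet(11, 13/2, 37/5, 19/5)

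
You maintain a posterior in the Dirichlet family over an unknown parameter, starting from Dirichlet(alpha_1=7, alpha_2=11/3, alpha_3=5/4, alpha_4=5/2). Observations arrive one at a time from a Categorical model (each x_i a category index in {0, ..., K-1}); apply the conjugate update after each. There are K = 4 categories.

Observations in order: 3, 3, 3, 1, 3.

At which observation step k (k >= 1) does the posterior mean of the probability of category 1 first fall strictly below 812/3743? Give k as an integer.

k = 3

obs 1: x=3 → posterior Dirichlet(7, 11/3, 5/4, 7/2)
obs 2: x=3 → posterior Dirichlet(7, 11/3, 5/4, 9/2)
obs 3: x=3 → posterior Dirichlet(7, 11/3, 5/4, 11/2)
obs 4: x=1 → posterior Dirichlet(7, 14/3, 5/4, 11/2)
obs 5: x=3 → posterior Dirichlet(7, 14/3, 5/4, 13/2)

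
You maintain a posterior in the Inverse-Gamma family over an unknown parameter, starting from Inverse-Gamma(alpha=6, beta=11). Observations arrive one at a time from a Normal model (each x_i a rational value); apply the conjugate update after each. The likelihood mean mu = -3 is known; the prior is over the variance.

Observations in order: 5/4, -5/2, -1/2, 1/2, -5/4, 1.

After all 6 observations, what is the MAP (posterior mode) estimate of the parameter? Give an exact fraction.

obs 1: x=5/4 → posterior Inverse-Gamma(13/2, 641/32)
obs 2: x=-5/2 → posterior Inverse-Gamma(7, 645/32)
obs 3: x=-1/2 → posterior Inverse-Gamma(15/2, 745/32)
obs 4: x=1/2 → posterior Inverse-Gamma(8, 941/32)
obs 5: x=-5/4 → posterior Inverse-Gamma(17/2, 495/16)
obs 6: x=1 → posterior Inverse-Gamma(9, 623/16)

623/160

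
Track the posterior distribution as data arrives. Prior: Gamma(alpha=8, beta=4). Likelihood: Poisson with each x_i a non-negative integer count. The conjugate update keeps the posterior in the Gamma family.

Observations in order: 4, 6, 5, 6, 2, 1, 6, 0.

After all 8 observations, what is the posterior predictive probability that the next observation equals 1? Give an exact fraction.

obs 1: x=4 → posterior Gamma(12, 5)
obs 2: x=6 → posterior Gamma(18, 6)
obs 3: x=5 → posterior Gamma(23, 7)
obs 4: x=6 → posterior Gamma(29, 8)
obs 5: x=2 → posterior Gamma(31, 9)
obs 6: x=1 → posterior Gamma(32, 10)
obs 7: x=6 → posterior Gamma(38, 11)
obs 8: x=0 → posterior Gamma(38, 12)

3878563859918422577926716047956362450173952/27783742160348572763840067510872319734178277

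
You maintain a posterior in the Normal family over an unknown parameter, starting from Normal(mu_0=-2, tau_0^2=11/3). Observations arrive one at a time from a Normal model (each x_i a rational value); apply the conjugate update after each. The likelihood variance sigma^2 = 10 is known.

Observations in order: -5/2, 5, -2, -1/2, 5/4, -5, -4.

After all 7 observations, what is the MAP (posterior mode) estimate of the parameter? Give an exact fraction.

-581/428

obs 1: x=-5/2 → posterior Normal(-175/82, 110/41)
obs 2: x=5 → posterior Normal(-5/8, 55/26)
obs 3: x=-2 → posterior Normal(-109/126, 110/63)
obs 4: x=-1/2 → posterior Normal(-30/37, 55/37)
obs 5: x=5/4 → posterior Normal(-37/68, 22/17)
obs 6: x=-5 → posterior Normal(-135/128, 55/48)
obs 7: x=-4 → posterior Normal(-581/428, 110/107)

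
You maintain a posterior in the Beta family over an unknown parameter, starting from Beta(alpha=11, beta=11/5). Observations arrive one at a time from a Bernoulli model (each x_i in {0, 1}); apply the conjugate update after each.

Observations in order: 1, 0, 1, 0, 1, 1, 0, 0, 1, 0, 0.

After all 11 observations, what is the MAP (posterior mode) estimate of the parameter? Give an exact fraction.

obs 1: x=1 → posterior Beta(12, 11/5)
obs 2: x=0 → posterior Beta(12, 16/5)
obs 3: x=1 → posterior Beta(13, 16/5)
obs 4: x=0 → posterior Beta(13, 21/5)
obs 5: x=1 → posterior Beta(14, 21/5)
obs 6: x=1 → posterior Beta(15, 21/5)
obs 7: x=0 → posterior Beta(15, 26/5)
obs 8: x=0 → posterior Beta(15, 31/5)
obs 9: x=1 → posterior Beta(16, 31/5)
obs 10: x=0 → posterior Beta(16, 36/5)
obs 11: x=0 → posterior Beta(16, 41/5)

25/37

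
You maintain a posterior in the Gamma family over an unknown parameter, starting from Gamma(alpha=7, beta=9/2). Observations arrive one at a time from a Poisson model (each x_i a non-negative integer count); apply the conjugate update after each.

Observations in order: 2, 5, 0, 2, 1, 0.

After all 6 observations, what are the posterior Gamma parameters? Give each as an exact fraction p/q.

alpha=17, beta=21/2

obs 1: x=2 → posterior Gamma(9, 11/2)
obs 2: x=5 → posterior Gamma(14, 13/2)
obs 3: x=0 → posterior Gamma(14, 15/2)
obs 4: x=2 → posterior Gamma(16, 17/2)
obs 5: x=1 → posterior Gamma(17, 19/2)
obs 6: x=0 → posterior Gamma(17, 21/2)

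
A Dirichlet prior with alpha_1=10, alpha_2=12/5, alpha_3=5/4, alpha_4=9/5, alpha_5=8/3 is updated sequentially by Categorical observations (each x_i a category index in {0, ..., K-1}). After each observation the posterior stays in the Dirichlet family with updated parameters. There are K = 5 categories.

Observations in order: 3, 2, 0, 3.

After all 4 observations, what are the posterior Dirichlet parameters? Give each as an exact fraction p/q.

obs 1: x=3 → posterior Dirichlet(10, 12/5, 5/4, 14/5, 8/3)
obs 2: x=2 → posterior Dirichlet(10, 12/5, 9/4, 14/5, 8/3)
obs 3: x=0 → posterior Dirichlet(11, 12/5, 9/4, 14/5, 8/3)
obs 4: x=3 → posterior Dirichlet(11, 12/5, 9/4, 19/5, 8/3)

alpha_1=11, alpha_2=12/5, alpha_3=9/4, alpha_4=19/5, alpha_5=8/3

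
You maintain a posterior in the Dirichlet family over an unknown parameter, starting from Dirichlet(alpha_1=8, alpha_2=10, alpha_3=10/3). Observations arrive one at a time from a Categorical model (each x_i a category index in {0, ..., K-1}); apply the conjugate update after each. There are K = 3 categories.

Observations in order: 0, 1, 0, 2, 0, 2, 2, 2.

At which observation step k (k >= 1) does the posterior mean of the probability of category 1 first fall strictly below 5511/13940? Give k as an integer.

obs 1: x=0 → posterior Dirichlet(9, 10, 10/3)
obs 2: x=1 → posterior Dirichlet(9, 11, 10/3)
obs 3: x=0 → posterior Dirichlet(10, 11, 10/3)
obs 4: x=2 → posterior Dirichlet(10, 11, 13/3)
obs 5: x=0 → posterior Dirichlet(11, 11, 13/3)
obs 6: x=2 → posterior Dirichlet(11, 11, 16/3)
obs 7: x=2 → posterior Dirichlet(11, 11, 19/3)
obs 8: x=2 → posterior Dirichlet(11, 11, 22/3)

k = 7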